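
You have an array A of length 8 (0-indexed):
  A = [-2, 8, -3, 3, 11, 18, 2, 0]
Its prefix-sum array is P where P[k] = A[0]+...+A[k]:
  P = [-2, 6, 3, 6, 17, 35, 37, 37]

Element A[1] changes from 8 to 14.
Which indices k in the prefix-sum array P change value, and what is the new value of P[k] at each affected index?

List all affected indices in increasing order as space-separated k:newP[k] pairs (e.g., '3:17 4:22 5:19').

P[k] = A[0] + ... + A[k]
P[k] includes A[1] iff k >= 1
Affected indices: 1, 2, ..., 7; delta = 6
  P[1]: 6 + 6 = 12
  P[2]: 3 + 6 = 9
  P[3]: 6 + 6 = 12
  P[4]: 17 + 6 = 23
  P[5]: 35 + 6 = 41
  P[6]: 37 + 6 = 43
  P[7]: 37 + 6 = 43

Answer: 1:12 2:9 3:12 4:23 5:41 6:43 7:43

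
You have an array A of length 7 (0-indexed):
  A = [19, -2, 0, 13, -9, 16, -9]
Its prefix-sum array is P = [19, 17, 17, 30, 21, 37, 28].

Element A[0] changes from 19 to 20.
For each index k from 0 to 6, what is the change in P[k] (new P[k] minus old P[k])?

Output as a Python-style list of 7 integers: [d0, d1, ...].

Answer: [1, 1, 1, 1, 1, 1, 1]

Derivation:
Element change: A[0] 19 -> 20, delta = 1
For k < 0: P[k] unchanged, delta_P[k] = 0
For k >= 0: P[k] shifts by exactly 1
Delta array: [1, 1, 1, 1, 1, 1, 1]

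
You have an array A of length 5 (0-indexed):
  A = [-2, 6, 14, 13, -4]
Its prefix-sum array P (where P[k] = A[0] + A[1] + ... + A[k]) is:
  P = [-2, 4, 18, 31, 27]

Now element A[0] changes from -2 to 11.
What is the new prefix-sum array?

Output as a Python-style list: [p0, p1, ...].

Change: A[0] -2 -> 11, delta = 13
P[k] for k < 0: unchanged (A[0] not included)
P[k] for k >= 0: shift by delta = 13
  P[0] = -2 + 13 = 11
  P[1] = 4 + 13 = 17
  P[2] = 18 + 13 = 31
  P[3] = 31 + 13 = 44
  P[4] = 27 + 13 = 40

Answer: [11, 17, 31, 44, 40]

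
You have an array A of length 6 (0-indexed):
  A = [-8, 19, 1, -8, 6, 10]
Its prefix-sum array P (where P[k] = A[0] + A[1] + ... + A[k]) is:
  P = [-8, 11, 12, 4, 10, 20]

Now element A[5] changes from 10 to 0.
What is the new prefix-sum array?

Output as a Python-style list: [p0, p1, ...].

Change: A[5] 10 -> 0, delta = -10
P[k] for k < 5: unchanged (A[5] not included)
P[k] for k >= 5: shift by delta = -10
  P[0] = -8 + 0 = -8
  P[1] = 11 + 0 = 11
  P[2] = 12 + 0 = 12
  P[3] = 4 + 0 = 4
  P[4] = 10 + 0 = 10
  P[5] = 20 + -10 = 10

Answer: [-8, 11, 12, 4, 10, 10]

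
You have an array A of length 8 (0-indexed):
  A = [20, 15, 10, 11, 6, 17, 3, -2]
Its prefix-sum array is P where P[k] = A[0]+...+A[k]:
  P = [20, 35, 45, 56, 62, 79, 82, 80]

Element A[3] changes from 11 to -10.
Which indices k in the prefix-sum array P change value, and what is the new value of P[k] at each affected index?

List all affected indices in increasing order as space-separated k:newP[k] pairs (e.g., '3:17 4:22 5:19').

P[k] = A[0] + ... + A[k]
P[k] includes A[3] iff k >= 3
Affected indices: 3, 4, ..., 7; delta = -21
  P[3]: 56 + -21 = 35
  P[4]: 62 + -21 = 41
  P[5]: 79 + -21 = 58
  P[6]: 82 + -21 = 61
  P[7]: 80 + -21 = 59

Answer: 3:35 4:41 5:58 6:61 7:59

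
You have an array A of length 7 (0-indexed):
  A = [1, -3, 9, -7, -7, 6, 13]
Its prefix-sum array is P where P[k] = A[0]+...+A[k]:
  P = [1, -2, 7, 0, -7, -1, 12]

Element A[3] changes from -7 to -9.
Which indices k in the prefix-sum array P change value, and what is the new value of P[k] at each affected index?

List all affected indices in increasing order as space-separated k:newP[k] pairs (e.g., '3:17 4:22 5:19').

P[k] = A[0] + ... + A[k]
P[k] includes A[3] iff k >= 3
Affected indices: 3, 4, ..., 6; delta = -2
  P[3]: 0 + -2 = -2
  P[4]: -7 + -2 = -9
  P[5]: -1 + -2 = -3
  P[6]: 12 + -2 = 10

Answer: 3:-2 4:-9 5:-3 6:10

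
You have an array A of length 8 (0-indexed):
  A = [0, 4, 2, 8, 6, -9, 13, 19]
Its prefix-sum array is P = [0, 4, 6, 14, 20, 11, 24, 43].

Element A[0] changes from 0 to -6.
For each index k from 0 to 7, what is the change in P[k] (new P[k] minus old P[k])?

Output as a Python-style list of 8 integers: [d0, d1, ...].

Answer: [-6, -6, -6, -6, -6, -6, -6, -6]

Derivation:
Element change: A[0] 0 -> -6, delta = -6
For k < 0: P[k] unchanged, delta_P[k] = 0
For k >= 0: P[k] shifts by exactly -6
Delta array: [-6, -6, -6, -6, -6, -6, -6, -6]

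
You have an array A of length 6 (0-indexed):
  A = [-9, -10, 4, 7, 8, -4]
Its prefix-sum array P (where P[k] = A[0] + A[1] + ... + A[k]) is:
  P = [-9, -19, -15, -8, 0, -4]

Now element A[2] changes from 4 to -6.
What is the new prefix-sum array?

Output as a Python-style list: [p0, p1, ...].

Answer: [-9, -19, -25, -18, -10, -14]

Derivation:
Change: A[2] 4 -> -6, delta = -10
P[k] for k < 2: unchanged (A[2] not included)
P[k] for k >= 2: shift by delta = -10
  P[0] = -9 + 0 = -9
  P[1] = -19 + 0 = -19
  P[2] = -15 + -10 = -25
  P[3] = -8 + -10 = -18
  P[4] = 0 + -10 = -10
  P[5] = -4 + -10 = -14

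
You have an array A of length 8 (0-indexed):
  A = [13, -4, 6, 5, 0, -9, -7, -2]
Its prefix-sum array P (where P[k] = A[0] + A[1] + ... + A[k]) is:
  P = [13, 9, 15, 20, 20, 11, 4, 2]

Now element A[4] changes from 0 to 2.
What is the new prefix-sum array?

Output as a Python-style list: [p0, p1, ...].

Answer: [13, 9, 15, 20, 22, 13, 6, 4]

Derivation:
Change: A[4] 0 -> 2, delta = 2
P[k] for k < 4: unchanged (A[4] not included)
P[k] for k >= 4: shift by delta = 2
  P[0] = 13 + 0 = 13
  P[1] = 9 + 0 = 9
  P[2] = 15 + 0 = 15
  P[3] = 20 + 0 = 20
  P[4] = 20 + 2 = 22
  P[5] = 11 + 2 = 13
  P[6] = 4 + 2 = 6
  P[7] = 2 + 2 = 4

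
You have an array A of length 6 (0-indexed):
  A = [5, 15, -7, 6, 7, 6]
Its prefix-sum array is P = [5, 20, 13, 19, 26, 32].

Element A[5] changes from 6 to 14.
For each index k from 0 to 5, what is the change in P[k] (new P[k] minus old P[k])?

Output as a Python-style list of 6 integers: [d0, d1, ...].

Element change: A[5] 6 -> 14, delta = 8
For k < 5: P[k] unchanged, delta_P[k] = 0
For k >= 5: P[k] shifts by exactly 8
Delta array: [0, 0, 0, 0, 0, 8]

Answer: [0, 0, 0, 0, 0, 8]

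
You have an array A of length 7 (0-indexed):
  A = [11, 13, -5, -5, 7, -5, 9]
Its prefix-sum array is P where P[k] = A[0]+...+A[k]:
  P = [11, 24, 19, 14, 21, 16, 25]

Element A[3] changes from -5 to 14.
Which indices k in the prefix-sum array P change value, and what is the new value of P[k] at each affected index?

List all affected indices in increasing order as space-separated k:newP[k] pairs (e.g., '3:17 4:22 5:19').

P[k] = A[0] + ... + A[k]
P[k] includes A[3] iff k >= 3
Affected indices: 3, 4, ..., 6; delta = 19
  P[3]: 14 + 19 = 33
  P[4]: 21 + 19 = 40
  P[5]: 16 + 19 = 35
  P[6]: 25 + 19 = 44

Answer: 3:33 4:40 5:35 6:44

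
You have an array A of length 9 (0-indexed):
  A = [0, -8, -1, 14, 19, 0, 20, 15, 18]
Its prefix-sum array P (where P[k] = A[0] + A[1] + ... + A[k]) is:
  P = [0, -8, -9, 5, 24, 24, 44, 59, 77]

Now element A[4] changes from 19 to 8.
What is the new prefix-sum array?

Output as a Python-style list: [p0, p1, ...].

Change: A[4] 19 -> 8, delta = -11
P[k] for k < 4: unchanged (A[4] not included)
P[k] for k >= 4: shift by delta = -11
  P[0] = 0 + 0 = 0
  P[1] = -8 + 0 = -8
  P[2] = -9 + 0 = -9
  P[3] = 5 + 0 = 5
  P[4] = 24 + -11 = 13
  P[5] = 24 + -11 = 13
  P[6] = 44 + -11 = 33
  P[7] = 59 + -11 = 48
  P[8] = 77 + -11 = 66

Answer: [0, -8, -9, 5, 13, 13, 33, 48, 66]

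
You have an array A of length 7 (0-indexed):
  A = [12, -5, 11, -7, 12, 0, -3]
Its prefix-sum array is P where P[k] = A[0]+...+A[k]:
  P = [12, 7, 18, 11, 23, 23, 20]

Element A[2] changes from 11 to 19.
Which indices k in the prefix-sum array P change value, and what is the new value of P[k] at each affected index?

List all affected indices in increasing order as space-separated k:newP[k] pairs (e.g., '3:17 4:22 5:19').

P[k] = A[0] + ... + A[k]
P[k] includes A[2] iff k >= 2
Affected indices: 2, 3, ..., 6; delta = 8
  P[2]: 18 + 8 = 26
  P[3]: 11 + 8 = 19
  P[4]: 23 + 8 = 31
  P[5]: 23 + 8 = 31
  P[6]: 20 + 8 = 28

Answer: 2:26 3:19 4:31 5:31 6:28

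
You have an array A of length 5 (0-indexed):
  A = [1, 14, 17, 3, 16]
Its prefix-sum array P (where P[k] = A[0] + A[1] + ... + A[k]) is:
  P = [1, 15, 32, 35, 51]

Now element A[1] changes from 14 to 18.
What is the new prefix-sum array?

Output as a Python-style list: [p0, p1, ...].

Answer: [1, 19, 36, 39, 55]

Derivation:
Change: A[1] 14 -> 18, delta = 4
P[k] for k < 1: unchanged (A[1] not included)
P[k] for k >= 1: shift by delta = 4
  P[0] = 1 + 0 = 1
  P[1] = 15 + 4 = 19
  P[2] = 32 + 4 = 36
  P[3] = 35 + 4 = 39
  P[4] = 51 + 4 = 55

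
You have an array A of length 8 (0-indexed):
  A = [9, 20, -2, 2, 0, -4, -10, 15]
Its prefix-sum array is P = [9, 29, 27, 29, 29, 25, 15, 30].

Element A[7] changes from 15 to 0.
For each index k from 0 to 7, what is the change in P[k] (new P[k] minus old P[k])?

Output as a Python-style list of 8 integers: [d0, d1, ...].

Answer: [0, 0, 0, 0, 0, 0, 0, -15]

Derivation:
Element change: A[7] 15 -> 0, delta = -15
For k < 7: P[k] unchanged, delta_P[k] = 0
For k >= 7: P[k] shifts by exactly -15
Delta array: [0, 0, 0, 0, 0, 0, 0, -15]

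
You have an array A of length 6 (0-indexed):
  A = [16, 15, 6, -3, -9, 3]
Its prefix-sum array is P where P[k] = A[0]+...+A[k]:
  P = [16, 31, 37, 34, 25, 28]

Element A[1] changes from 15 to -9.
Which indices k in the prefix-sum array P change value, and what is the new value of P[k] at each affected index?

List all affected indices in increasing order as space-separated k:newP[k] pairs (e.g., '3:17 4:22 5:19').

P[k] = A[0] + ... + A[k]
P[k] includes A[1] iff k >= 1
Affected indices: 1, 2, ..., 5; delta = -24
  P[1]: 31 + -24 = 7
  P[2]: 37 + -24 = 13
  P[3]: 34 + -24 = 10
  P[4]: 25 + -24 = 1
  P[5]: 28 + -24 = 4

Answer: 1:7 2:13 3:10 4:1 5:4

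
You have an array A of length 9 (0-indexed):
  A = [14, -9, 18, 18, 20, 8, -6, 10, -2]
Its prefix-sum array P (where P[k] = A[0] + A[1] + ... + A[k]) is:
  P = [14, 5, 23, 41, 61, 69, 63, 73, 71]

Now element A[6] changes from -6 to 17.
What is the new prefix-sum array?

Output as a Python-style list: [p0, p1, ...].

Change: A[6] -6 -> 17, delta = 23
P[k] for k < 6: unchanged (A[6] not included)
P[k] for k >= 6: shift by delta = 23
  P[0] = 14 + 0 = 14
  P[1] = 5 + 0 = 5
  P[2] = 23 + 0 = 23
  P[3] = 41 + 0 = 41
  P[4] = 61 + 0 = 61
  P[5] = 69 + 0 = 69
  P[6] = 63 + 23 = 86
  P[7] = 73 + 23 = 96
  P[8] = 71 + 23 = 94

Answer: [14, 5, 23, 41, 61, 69, 86, 96, 94]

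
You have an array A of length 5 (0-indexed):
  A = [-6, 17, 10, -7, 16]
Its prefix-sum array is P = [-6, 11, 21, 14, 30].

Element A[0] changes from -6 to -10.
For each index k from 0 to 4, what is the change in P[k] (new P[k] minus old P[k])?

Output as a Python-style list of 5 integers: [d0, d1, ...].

Element change: A[0] -6 -> -10, delta = -4
For k < 0: P[k] unchanged, delta_P[k] = 0
For k >= 0: P[k] shifts by exactly -4
Delta array: [-4, -4, -4, -4, -4]

Answer: [-4, -4, -4, -4, -4]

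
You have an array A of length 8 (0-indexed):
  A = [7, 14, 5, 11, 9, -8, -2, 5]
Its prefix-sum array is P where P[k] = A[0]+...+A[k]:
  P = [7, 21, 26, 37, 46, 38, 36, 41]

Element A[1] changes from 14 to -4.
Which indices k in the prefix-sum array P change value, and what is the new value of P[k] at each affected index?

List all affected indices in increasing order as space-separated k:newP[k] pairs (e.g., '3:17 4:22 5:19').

Answer: 1:3 2:8 3:19 4:28 5:20 6:18 7:23

Derivation:
P[k] = A[0] + ... + A[k]
P[k] includes A[1] iff k >= 1
Affected indices: 1, 2, ..., 7; delta = -18
  P[1]: 21 + -18 = 3
  P[2]: 26 + -18 = 8
  P[3]: 37 + -18 = 19
  P[4]: 46 + -18 = 28
  P[5]: 38 + -18 = 20
  P[6]: 36 + -18 = 18
  P[7]: 41 + -18 = 23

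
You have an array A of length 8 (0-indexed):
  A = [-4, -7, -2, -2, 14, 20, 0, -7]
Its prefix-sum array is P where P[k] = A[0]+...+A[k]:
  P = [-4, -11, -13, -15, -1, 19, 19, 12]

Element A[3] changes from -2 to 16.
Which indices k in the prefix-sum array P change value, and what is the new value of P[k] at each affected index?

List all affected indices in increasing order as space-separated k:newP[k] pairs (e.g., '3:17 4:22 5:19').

P[k] = A[0] + ... + A[k]
P[k] includes A[3] iff k >= 3
Affected indices: 3, 4, ..., 7; delta = 18
  P[3]: -15 + 18 = 3
  P[4]: -1 + 18 = 17
  P[5]: 19 + 18 = 37
  P[6]: 19 + 18 = 37
  P[7]: 12 + 18 = 30

Answer: 3:3 4:17 5:37 6:37 7:30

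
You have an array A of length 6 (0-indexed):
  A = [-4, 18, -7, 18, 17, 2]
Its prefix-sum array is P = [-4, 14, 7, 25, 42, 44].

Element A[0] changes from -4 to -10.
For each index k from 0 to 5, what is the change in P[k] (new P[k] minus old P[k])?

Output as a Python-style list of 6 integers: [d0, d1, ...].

Answer: [-6, -6, -6, -6, -6, -6]

Derivation:
Element change: A[0] -4 -> -10, delta = -6
For k < 0: P[k] unchanged, delta_P[k] = 0
For k >= 0: P[k] shifts by exactly -6
Delta array: [-6, -6, -6, -6, -6, -6]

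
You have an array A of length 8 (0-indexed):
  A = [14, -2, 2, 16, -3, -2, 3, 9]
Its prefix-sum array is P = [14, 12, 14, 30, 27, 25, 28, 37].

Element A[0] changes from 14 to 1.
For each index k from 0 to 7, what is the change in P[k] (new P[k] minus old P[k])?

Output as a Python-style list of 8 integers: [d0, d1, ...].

Element change: A[0] 14 -> 1, delta = -13
For k < 0: P[k] unchanged, delta_P[k] = 0
For k >= 0: P[k] shifts by exactly -13
Delta array: [-13, -13, -13, -13, -13, -13, -13, -13]

Answer: [-13, -13, -13, -13, -13, -13, -13, -13]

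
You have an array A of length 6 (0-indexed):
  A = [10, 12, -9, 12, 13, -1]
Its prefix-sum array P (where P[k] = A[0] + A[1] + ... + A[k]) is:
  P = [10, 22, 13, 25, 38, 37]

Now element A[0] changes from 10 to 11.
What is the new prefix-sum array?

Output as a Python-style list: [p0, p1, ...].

Change: A[0] 10 -> 11, delta = 1
P[k] for k < 0: unchanged (A[0] not included)
P[k] for k >= 0: shift by delta = 1
  P[0] = 10 + 1 = 11
  P[1] = 22 + 1 = 23
  P[2] = 13 + 1 = 14
  P[3] = 25 + 1 = 26
  P[4] = 38 + 1 = 39
  P[5] = 37 + 1 = 38

Answer: [11, 23, 14, 26, 39, 38]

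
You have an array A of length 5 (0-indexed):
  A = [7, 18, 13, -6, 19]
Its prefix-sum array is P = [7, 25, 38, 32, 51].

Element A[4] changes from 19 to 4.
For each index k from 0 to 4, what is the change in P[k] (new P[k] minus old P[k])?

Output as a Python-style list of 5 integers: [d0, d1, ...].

Answer: [0, 0, 0, 0, -15]

Derivation:
Element change: A[4] 19 -> 4, delta = -15
For k < 4: P[k] unchanged, delta_P[k] = 0
For k >= 4: P[k] shifts by exactly -15
Delta array: [0, 0, 0, 0, -15]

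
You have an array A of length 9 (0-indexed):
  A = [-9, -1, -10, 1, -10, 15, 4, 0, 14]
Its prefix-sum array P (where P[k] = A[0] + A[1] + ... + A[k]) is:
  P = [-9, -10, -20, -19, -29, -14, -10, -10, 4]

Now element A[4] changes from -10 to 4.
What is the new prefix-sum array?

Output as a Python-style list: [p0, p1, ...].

Answer: [-9, -10, -20, -19, -15, 0, 4, 4, 18]

Derivation:
Change: A[4] -10 -> 4, delta = 14
P[k] for k < 4: unchanged (A[4] not included)
P[k] for k >= 4: shift by delta = 14
  P[0] = -9 + 0 = -9
  P[1] = -10 + 0 = -10
  P[2] = -20 + 0 = -20
  P[3] = -19 + 0 = -19
  P[4] = -29 + 14 = -15
  P[5] = -14 + 14 = 0
  P[6] = -10 + 14 = 4
  P[7] = -10 + 14 = 4
  P[8] = 4 + 14 = 18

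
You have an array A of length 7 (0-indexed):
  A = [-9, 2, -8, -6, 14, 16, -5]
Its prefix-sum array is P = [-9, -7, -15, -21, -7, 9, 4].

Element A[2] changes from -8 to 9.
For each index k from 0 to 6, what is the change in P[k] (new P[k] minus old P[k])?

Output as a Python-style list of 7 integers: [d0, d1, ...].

Answer: [0, 0, 17, 17, 17, 17, 17]

Derivation:
Element change: A[2] -8 -> 9, delta = 17
For k < 2: P[k] unchanged, delta_P[k] = 0
For k >= 2: P[k] shifts by exactly 17
Delta array: [0, 0, 17, 17, 17, 17, 17]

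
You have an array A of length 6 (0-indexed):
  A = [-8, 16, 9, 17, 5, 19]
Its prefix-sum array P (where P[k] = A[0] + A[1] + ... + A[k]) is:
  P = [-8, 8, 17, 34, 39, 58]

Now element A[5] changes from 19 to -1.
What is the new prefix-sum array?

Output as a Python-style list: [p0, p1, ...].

Change: A[5] 19 -> -1, delta = -20
P[k] for k < 5: unchanged (A[5] not included)
P[k] for k >= 5: shift by delta = -20
  P[0] = -8 + 0 = -8
  P[1] = 8 + 0 = 8
  P[2] = 17 + 0 = 17
  P[3] = 34 + 0 = 34
  P[4] = 39 + 0 = 39
  P[5] = 58 + -20 = 38

Answer: [-8, 8, 17, 34, 39, 38]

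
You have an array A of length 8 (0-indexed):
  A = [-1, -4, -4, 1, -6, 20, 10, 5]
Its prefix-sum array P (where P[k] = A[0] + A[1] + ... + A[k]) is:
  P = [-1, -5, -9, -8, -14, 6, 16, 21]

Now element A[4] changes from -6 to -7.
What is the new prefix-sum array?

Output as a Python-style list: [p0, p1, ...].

Answer: [-1, -5, -9, -8, -15, 5, 15, 20]

Derivation:
Change: A[4] -6 -> -7, delta = -1
P[k] for k < 4: unchanged (A[4] not included)
P[k] for k >= 4: shift by delta = -1
  P[0] = -1 + 0 = -1
  P[1] = -5 + 0 = -5
  P[2] = -9 + 0 = -9
  P[3] = -8 + 0 = -8
  P[4] = -14 + -1 = -15
  P[5] = 6 + -1 = 5
  P[6] = 16 + -1 = 15
  P[7] = 21 + -1 = 20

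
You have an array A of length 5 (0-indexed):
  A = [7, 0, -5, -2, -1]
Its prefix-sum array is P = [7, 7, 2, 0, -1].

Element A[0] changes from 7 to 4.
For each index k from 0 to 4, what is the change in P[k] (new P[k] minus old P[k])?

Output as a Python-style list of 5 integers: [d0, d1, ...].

Element change: A[0] 7 -> 4, delta = -3
For k < 0: P[k] unchanged, delta_P[k] = 0
For k >= 0: P[k] shifts by exactly -3
Delta array: [-3, -3, -3, -3, -3]

Answer: [-3, -3, -3, -3, -3]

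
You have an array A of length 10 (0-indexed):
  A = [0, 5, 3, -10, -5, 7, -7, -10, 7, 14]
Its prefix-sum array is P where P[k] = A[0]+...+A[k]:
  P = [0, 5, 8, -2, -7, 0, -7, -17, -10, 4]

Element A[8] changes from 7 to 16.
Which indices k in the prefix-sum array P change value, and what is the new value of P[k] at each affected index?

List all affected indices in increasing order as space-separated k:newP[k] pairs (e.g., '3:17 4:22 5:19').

Answer: 8:-1 9:13

Derivation:
P[k] = A[0] + ... + A[k]
P[k] includes A[8] iff k >= 8
Affected indices: 8, 9, ..., 9; delta = 9
  P[8]: -10 + 9 = -1
  P[9]: 4 + 9 = 13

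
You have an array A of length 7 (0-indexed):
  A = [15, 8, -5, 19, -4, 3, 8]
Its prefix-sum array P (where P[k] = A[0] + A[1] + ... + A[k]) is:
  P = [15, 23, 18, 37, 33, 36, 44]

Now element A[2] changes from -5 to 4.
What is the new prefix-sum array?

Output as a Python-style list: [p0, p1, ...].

Answer: [15, 23, 27, 46, 42, 45, 53]

Derivation:
Change: A[2] -5 -> 4, delta = 9
P[k] for k < 2: unchanged (A[2] not included)
P[k] for k >= 2: shift by delta = 9
  P[0] = 15 + 0 = 15
  P[1] = 23 + 0 = 23
  P[2] = 18 + 9 = 27
  P[3] = 37 + 9 = 46
  P[4] = 33 + 9 = 42
  P[5] = 36 + 9 = 45
  P[6] = 44 + 9 = 53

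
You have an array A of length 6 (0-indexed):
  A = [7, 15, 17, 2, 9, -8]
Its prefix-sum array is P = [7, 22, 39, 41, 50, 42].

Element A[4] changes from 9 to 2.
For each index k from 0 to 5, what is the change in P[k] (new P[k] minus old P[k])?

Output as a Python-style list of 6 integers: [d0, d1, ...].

Answer: [0, 0, 0, 0, -7, -7]

Derivation:
Element change: A[4] 9 -> 2, delta = -7
For k < 4: P[k] unchanged, delta_P[k] = 0
For k >= 4: P[k] shifts by exactly -7
Delta array: [0, 0, 0, 0, -7, -7]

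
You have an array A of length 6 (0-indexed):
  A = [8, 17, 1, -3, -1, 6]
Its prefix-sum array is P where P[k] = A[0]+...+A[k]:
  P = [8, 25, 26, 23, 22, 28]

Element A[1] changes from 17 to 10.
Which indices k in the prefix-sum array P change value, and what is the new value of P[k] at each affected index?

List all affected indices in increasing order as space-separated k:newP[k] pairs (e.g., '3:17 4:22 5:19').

Answer: 1:18 2:19 3:16 4:15 5:21

Derivation:
P[k] = A[0] + ... + A[k]
P[k] includes A[1] iff k >= 1
Affected indices: 1, 2, ..., 5; delta = -7
  P[1]: 25 + -7 = 18
  P[2]: 26 + -7 = 19
  P[3]: 23 + -7 = 16
  P[4]: 22 + -7 = 15
  P[5]: 28 + -7 = 21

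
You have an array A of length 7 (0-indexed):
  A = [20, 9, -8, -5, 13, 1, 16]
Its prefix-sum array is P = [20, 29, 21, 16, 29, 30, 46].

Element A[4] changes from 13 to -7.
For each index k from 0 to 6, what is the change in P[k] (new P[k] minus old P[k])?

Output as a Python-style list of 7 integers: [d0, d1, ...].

Answer: [0, 0, 0, 0, -20, -20, -20]

Derivation:
Element change: A[4] 13 -> -7, delta = -20
For k < 4: P[k] unchanged, delta_P[k] = 0
For k >= 4: P[k] shifts by exactly -20
Delta array: [0, 0, 0, 0, -20, -20, -20]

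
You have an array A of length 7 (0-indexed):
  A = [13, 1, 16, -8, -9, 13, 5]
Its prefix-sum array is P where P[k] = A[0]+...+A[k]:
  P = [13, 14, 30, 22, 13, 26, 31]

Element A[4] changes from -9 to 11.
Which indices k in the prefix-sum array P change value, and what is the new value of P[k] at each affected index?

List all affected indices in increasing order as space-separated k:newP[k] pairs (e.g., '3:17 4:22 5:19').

P[k] = A[0] + ... + A[k]
P[k] includes A[4] iff k >= 4
Affected indices: 4, 5, ..., 6; delta = 20
  P[4]: 13 + 20 = 33
  P[5]: 26 + 20 = 46
  P[6]: 31 + 20 = 51

Answer: 4:33 5:46 6:51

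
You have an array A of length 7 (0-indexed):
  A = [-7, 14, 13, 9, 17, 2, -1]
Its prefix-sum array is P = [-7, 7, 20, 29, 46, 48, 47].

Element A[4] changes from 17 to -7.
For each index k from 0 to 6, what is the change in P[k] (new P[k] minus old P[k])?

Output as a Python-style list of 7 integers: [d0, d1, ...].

Element change: A[4] 17 -> -7, delta = -24
For k < 4: P[k] unchanged, delta_P[k] = 0
For k >= 4: P[k] shifts by exactly -24
Delta array: [0, 0, 0, 0, -24, -24, -24]

Answer: [0, 0, 0, 0, -24, -24, -24]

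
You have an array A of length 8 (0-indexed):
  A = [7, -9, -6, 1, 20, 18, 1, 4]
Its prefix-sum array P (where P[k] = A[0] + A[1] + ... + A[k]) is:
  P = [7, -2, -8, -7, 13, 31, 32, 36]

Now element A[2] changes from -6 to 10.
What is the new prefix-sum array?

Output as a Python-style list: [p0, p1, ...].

Answer: [7, -2, 8, 9, 29, 47, 48, 52]

Derivation:
Change: A[2] -6 -> 10, delta = 16
P[k] for k < 2: unchanged (A[2] not included)
P[k] for k >= 2: shift by delta = 16
  P[0] = 7 + 0 = 7
  P[1] = -2 + 0 = -2
  P[2] = -8 + 16 = 8
  P[3] = -7 + 16 = 9
  P[4] = 13 + 16 = 29
  P[5] = 31 + 16 = 47
  P[6] = 32 + 16 = 48
  P[7] = 36 + 16 = 52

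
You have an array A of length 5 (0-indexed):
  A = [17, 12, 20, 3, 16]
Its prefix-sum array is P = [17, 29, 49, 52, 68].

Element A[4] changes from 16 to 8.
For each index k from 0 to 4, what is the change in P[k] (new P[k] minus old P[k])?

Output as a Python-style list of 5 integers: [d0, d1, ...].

Element change: A[4] 16 -> 8, delta = -8
For k < 4: P[k] unchanged, delta_P[k] = 0
For k >= 4: P[k] shifts by exactly -8
Delta array: [0, 0, 0, 0, -8]

Answer: [0, 0, 0, 0, -8]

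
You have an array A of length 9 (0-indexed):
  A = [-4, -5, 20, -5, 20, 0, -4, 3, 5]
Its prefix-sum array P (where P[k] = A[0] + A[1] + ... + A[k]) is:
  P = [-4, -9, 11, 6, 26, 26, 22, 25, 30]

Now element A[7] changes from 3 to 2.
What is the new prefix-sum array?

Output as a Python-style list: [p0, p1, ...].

Answer: [-4, -9, 11, 6, 26, 26, 22, 24, 29]

Derivation:
Change: A[7] 3 -> 2, delta = -1
P[k] for k < 7: unchanged (A[7] not included)
P[k] for k >= 7: shift by delta = -1
  P[0] = -4 + 0 = -4
  P[1] = -9 + 0 = -9
  P[2] = 11 + 0 = 11
  P[3] = 6 + 0 = 6
  P[4] = 26 + 0 = 26
  P[5] = 26 + 0 = 26
  P[6] = 22 + 0 = 22
  P[7] = 25 + -1 = 24
  P[8] = 30 + -1 = 29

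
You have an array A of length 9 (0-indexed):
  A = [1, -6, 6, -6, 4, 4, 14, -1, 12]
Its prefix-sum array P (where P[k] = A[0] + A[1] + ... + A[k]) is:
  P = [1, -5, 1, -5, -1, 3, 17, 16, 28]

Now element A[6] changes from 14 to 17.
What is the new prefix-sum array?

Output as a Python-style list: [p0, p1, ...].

Answer: [1, -5, 1, -5, -1, 3, 20, 19, 31]

Derivation:
Change: A[6] 14 -> 17, delta = 3
P[k] for k < 6: unchanged (A[6] not included)
P[k] for k >= 6: shift by delta = 3
  P[0] = 1 + 0 = 1
  P[1] = -5 + 0 = -5
  P[2] = 1 + 0 = 1
  P[3] = -5 + 0 = -5
  P[4] = -1 + 0 = -1
  P[5] = 3 + 0 = 3
  P[6] = 17 + 3 = 20
  P[7] = 16 + 3 = 19
  P[8] = 28 + 3 = 31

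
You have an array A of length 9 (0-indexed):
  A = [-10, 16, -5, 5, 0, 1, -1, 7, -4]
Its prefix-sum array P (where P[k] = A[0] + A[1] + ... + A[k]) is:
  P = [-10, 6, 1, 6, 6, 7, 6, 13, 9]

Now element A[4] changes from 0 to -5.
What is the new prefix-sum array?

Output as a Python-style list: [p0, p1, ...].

Change: A[4] 0 -> -5, delta = -5
P[k] for k < 4: unchanged (A[4] not included)
P[k] for k >= 4: shift by delta = -5
  P[0] = -10 + 0 = -10
  P[1] = 6 + 0 = 6
  P[2] = 1 + 0 = 1
  P[3] = 6 + 0 = 6
  P[4] = 6 + -5 = 1
  P[5] = 7 + -5 = 2
  P[6] = 6 + -5 = 1
  P[7] = 13 + -5 = 8
  P[8] = 9 + -5 = 4

Answer: [-10, 6, 1, 6, 1, 2, 1, 8, 4]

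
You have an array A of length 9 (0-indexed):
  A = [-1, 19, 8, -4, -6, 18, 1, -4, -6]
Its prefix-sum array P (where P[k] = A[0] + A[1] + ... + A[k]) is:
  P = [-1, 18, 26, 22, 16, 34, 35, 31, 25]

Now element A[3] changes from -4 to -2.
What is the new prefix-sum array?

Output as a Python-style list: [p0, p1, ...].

Answer: [-1, 18, 26, 24, 18, 36, 37, 33, 27]

Derivation:
Change: A[3] -4 -> -2, delta = 2
P[k] for k < 3: unchanged (A[3] not included)
P[k] for k >= 3: shift by delta = 2
  P[0] = -1 + 0 = -1
  P[1] = 18 + 0 = 18
  P[2] = 26 + 0 = 26
  P[3] = 22 + 2 = 24
  P[4] = 16 + 2 = 18
  P[5] = 34 + 2 = 36
  P[6] = 35 + 2 = 37
  P[7] = 31 + 2 = 33
  P[8] = 25 + 2 = 27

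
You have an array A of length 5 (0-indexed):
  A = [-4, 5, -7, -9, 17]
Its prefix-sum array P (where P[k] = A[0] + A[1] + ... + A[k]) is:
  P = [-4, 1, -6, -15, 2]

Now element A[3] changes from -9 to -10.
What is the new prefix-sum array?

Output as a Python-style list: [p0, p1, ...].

Answer: [-4, 1, -6, -16, 1]

Derivation:
Change: A[3] -9 -> -10, delta = -1
P[k] for k < 3: unchanged (A[3] not included)
P[k] for k >= 3: shift by delta = -1
  P[0] = -4 + 0 = -4
  P[1] = 1 + 0 = 1
  P[2] = -6 + 0 = -6
  P[3] = -15 + -1 = -16
  P[4] = 2 + -1 = 1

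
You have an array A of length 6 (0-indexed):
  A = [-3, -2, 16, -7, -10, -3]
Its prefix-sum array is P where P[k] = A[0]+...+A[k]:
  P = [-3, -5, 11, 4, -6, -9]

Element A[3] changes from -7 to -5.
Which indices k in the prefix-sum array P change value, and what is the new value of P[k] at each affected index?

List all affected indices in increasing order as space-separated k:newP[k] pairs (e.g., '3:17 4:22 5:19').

P[k] = A[0] + ... + A[k]
P[k] includes A[3] iff k >= 3
Affected indices: 3, 4, ..., 5; delta = 2
  P[3]: 4 + 2 = 6
  P[4]: -6 + 2 = -4
  P[5]: -9 + 2 = -7

Answer: 3:6 4:-4 5:-7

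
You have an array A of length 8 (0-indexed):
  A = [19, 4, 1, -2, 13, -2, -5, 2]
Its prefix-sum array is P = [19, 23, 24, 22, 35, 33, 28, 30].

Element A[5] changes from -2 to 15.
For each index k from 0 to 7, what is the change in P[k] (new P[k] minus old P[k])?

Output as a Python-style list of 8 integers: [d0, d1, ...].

Element change: A[5] -2 -> 15, delta = 17
For k < 5: P[k] unchanged, delta_P[k] = 0
For k >= 5: P[k] shifts by exactly 17
Delta array: [0, 0, 0, 0, 0, 17, 17, 17]

Answer: [0, 0, 0, 0, 0, 17, 17, 17]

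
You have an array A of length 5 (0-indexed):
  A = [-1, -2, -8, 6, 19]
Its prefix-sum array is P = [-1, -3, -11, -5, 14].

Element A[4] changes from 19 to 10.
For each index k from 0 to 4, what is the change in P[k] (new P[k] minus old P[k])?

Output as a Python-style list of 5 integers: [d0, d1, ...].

Answer: [0, 0, 0, 0, -9]

Derivation:
Element change: A[4] 19 -> 10, delta = -9
For k < 4: P[k] unchanged, delta_P[k] = 0
For k >= 4: P[k] shifts by exactly -9
Delta array: [0, 0, 0, 0, -9]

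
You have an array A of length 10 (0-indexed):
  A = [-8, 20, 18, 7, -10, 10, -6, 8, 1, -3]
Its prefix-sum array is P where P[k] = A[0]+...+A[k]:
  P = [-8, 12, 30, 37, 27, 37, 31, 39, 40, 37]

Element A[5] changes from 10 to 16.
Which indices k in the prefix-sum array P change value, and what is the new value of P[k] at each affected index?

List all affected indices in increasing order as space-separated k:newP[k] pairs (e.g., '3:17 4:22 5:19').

Answer: 5:43 6:37 7:45 8:46 9:43

Derivation:
P[k] = A[0] + ... + A[k]
P[k] includes A[5] iff k >= 5
Affected indices: 5, 6, ..., 9; delta = 6
  P[5]: 37 + 6 = 43
  P[6]: 31 + 6 = 37
  P[7]: 39 + 6 = 45
  P[8]: 40 + 6 = 46
  P[9]: 37 + 6 = 43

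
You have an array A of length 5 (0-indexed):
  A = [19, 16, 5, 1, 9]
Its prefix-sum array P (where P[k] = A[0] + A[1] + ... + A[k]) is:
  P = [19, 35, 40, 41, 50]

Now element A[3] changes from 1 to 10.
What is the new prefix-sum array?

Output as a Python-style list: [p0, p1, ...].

Change: A[3] 1 -> 10, delta = 9
P[k] for k < 3: unchanged (A[3] not included)
P[k] for k >= 3: shift by delta = 9
  P[0] = 19 + 0 = 19
  P[1] = 35 + 0 = 35
  P[2] = 40 + 0 = 40
  P[3] = 41 + 9 = 50
  P[4] = 50 + 9 = 59

Answer: [19, 35, 40, 50, 59]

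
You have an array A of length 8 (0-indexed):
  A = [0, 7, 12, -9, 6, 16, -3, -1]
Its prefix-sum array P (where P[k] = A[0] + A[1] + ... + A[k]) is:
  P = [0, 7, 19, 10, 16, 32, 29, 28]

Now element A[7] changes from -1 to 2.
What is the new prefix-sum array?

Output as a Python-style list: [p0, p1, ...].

Change: A[7] -1 -> 2, delta = 3
P[k] for k < 7: unchanged (A[7] not included)
P[k] for k >= 7: shift by delta = 3
  P[0] = 0 + 0 = 0
  P[1] = 7 + 0 = 7
  P[2] = 19 + 0 = 19
  P[3] = 10 + 0 = 10
  P[4] = 16 + 0 = 16
  P[5] = 32 + 0 = 32
  P[6] = 29 + 0 = 29
  P[7] = 28 + 3 = 31

Answer: [0, 7, 19, 10, 16, 32, 29, 31]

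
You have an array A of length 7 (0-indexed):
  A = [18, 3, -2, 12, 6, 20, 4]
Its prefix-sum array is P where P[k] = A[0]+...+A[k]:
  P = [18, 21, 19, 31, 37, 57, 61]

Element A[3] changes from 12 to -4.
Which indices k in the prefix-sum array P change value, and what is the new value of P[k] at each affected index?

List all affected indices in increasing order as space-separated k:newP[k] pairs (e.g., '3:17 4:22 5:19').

Answer: 3:15 4:21 5:41 6:45

Derivation:
P[k] = A[0] + ... + A[k]
P[k] includes A[3] iff k >= 3
Affected indices: 3, 4, ..., 6; delta = -16
  P[3]: 31 + -16 = 15
  P[4]: 37 + -16 = 21
  P[5]: 57 + -16 = 41
  P[6]: 61 + -16 = 45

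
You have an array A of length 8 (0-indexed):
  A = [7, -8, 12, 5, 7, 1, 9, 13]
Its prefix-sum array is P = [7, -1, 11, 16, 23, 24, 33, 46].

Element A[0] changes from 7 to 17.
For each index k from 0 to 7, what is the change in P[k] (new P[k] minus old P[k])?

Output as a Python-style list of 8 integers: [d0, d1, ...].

Element change: A[0] 7 -> 17, delta = 10
For k < 0: P[k] unchanged, delta_P[k] = 0
For k >= 0: P[k] shifts by exactly 10
Delta array: [10, 10, 10, 10, 10, 10, 10, 10]

Answer: [10, 10, 10, 10, 10, 10, 10, 10]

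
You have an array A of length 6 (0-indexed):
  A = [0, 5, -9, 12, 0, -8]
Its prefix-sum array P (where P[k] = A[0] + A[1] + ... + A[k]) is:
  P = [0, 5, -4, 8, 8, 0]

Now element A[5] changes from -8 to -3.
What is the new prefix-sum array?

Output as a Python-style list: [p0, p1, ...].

Change: A[5] -8 -> -3, delta = 5
P[k] for k < 5: unchanged (A[5] not included)
P[k] for k >= 5: shift by delta = 5
  P[0] = 0 + 0 = 0
  P[1] = 5 + 0 = 5
  P[2] = -4 + 0 = -4
  P[3] = 8 + 0 = 8
  P[4] = 8 + 0 = 8
  P[5] = 0 + 5 = 5

Answer: [0, 5, -4, 8, 8, 5]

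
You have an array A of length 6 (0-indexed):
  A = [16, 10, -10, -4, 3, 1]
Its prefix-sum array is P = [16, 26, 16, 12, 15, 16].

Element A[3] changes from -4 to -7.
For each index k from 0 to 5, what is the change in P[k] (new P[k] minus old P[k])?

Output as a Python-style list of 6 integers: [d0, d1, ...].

Answer: [0, 0, 0, -3, -3, -3]

Derivation:
Element change: A[3] -4 -> -7, delta = -3
For k < 3: P[k] unchanged, delta_P[k] = 0
For k >= 3: P[k] shifts by exactly -3
Delta array: [0, 0, 0, -3, -3, -3]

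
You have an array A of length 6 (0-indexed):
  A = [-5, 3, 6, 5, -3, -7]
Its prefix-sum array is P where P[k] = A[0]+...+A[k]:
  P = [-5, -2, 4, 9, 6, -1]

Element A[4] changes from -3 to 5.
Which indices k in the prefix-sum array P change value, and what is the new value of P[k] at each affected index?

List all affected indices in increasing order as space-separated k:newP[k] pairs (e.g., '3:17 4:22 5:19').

Answer: 4:14 5:7

Derivation:
P[k] = A[0] + ... + A[k]
P[k] includes A[4] iff k >= 4
Affected indices: 4, 5, ..., 5; delta = 8
  P[4]: 6 + 8 = 14
  P[5]: -1 + 8 = 7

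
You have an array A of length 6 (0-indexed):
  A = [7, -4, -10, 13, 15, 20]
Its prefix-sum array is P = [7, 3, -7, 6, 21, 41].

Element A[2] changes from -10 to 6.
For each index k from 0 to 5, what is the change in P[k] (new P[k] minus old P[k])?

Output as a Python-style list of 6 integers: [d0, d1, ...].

Answer: [0, 0, 16, 16, 16, 16]

Derivation:
Element change: A[2] -10 -> 6, delta = 16
For k < 2: P[k] unchanged, delta_P[k] = 0
For k >= 2: P[k] shifts by exactly 16
Delta array: [0, 0, 16, 16, 16, 16]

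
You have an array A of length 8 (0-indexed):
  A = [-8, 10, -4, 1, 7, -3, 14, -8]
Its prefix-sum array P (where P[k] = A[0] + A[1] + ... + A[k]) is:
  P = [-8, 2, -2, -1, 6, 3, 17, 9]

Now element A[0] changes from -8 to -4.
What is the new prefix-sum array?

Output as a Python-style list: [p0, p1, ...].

Change: A[0] -8 -> -4, delta = 4
P[k] for k < 0: unchanged (A[0] not included)
P[k] for k >= 0: shift by delta = 4
  P[0] = -8 + 4 = -4
  P[1] = 2 + 4 = 6
  P[2] = -2 + 4 = 2
  P[3] = -1 + 4 = 3
  P[4] = 6 + 4 = 10
  P[5] = 3 + 4 = 7
  P[6] = 17 + 4 = 21
  P[7] = 9 + 4 = 13

Answer: [-4, 6, 2, 3, 10, 7, 21, 13]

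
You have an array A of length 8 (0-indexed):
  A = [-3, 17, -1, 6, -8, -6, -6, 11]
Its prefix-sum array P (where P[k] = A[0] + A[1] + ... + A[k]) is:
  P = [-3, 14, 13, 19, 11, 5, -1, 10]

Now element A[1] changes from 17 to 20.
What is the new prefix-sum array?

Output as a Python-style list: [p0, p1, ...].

Answer: [-3, 17, 16, 22, 14, 8, 2, 13]

Derivation:
Change: A[1] 17 -> 20, delta = 3
P[k] for k < 1: unchanged (A[1] not included)
P[k] for k >= 1: shift by delta = 3
  P[0] = -3 + 0 = -3
  P[1] = 14 + 3 = 17
  P[2] = 13 + 3 = 16
  P[3] = 19 + 3 = 22
  P[4] = 11 + 3 = 14
  P[5] = 5 + 3 = 8
  P[6] = -1 + 3 = 2
  P[7] = 10 + 3 = 13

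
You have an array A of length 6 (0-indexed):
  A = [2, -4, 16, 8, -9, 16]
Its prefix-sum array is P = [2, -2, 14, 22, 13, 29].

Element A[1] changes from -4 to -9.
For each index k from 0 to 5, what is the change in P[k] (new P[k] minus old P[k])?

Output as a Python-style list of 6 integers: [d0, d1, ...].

Answer: [0, -5, -5, -5, -5, -5]

Derivation:
Element change: A[1] -4 -> -9, delta = -5
For k < 1: P[k] unchanged, delta_P[k] = 0
For k >= 1: P[k] shifts by exactly -5
Delta array: [0, -5, -5, -5, -5, -5]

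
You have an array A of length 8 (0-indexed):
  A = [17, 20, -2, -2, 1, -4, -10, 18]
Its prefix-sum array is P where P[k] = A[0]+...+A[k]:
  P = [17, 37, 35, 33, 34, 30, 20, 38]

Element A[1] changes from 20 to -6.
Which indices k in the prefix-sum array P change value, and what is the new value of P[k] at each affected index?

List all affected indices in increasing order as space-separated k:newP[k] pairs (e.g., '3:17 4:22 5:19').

P[k] = A[0] + ... + A[k]
P[k] includes A[1] iff k >= 1
Affected indices: 1, 2, ..., 7; delta = -26
  P[1]: 37 + -26 = 11
  P[2]: 35 + -26 = 9
  P[3]: 33 + -26 = 7
  P[4]: 34 + -26 = 8
  P[5]: 30 + -26 = 4
  P[6]: 20 + -26 = -6
  P[7]: 38 + -26 = 12

Answer: 1:11 2:9 3:7 4:8 5:4 6:-6 7:12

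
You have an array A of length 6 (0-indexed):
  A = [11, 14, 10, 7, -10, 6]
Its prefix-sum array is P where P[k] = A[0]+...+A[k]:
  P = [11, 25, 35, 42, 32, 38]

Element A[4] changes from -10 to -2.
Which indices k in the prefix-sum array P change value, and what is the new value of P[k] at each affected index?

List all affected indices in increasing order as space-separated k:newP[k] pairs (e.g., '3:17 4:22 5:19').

Answer: 4:40 5:46

Derivation:
P[k] = A[0] + ... + A[k]
P[k] includes A[4] iff k >= 4
Affected indices: 4, 5, ..., 5; delta = 8
  P[4]: 32 + 8 = 40
  P[5]: 38 + 8 = 46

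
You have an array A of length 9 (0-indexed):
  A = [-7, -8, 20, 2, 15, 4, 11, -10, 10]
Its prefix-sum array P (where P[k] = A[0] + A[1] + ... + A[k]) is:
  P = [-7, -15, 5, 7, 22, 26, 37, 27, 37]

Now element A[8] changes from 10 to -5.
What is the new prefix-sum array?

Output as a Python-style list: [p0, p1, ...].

Answer: [-7, -15, 5, 7, 22, 26, 37, 27, 22]

Derivation:
Change: A[8] 10 -> -5, delta = -15
P[k] for k < 8: unchanged (A[8] not included)
P[k] for k >= 8: shift by delta = -15
  P[0] = -7 + 0 = -7
  P[1] = -15 + 0 = -15
  P[2] = 5 + 0 = 5
  P[3] = 7 + 0 = 7
  P[4] = 22 + 0 = 22
  P[5] = 26 + 0 = 26
  P[6] = 37 + 0 = 37
  P[7] = 27 + 0 = 27
  P[8] = 37 + -15 = 22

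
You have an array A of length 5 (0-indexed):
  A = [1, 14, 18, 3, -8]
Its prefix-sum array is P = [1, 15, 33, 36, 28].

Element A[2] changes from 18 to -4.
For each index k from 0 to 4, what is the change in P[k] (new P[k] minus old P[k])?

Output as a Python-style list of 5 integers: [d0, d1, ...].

Element change: A[2] 18 -> -4, delta = -22
For k < 2: P[k] unchanged, delta_P[k] = 0
For k >= 2: P[k] shifts by exactly -22
Delta array: [0, 0, -22, -22, -22]

Answer: [0, 0, -22, -22, -22]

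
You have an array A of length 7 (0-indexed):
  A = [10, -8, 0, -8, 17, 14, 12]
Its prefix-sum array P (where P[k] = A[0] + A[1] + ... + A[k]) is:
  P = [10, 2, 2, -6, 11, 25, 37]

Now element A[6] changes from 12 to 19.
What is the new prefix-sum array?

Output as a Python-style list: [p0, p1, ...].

Change: A[6] 12 -> 19, delta = 7
P[k] for k < 6: unchanged (A[6] not included)
P[k] for k >= 6: shift by delta = 7
  P[0] = 10 + 0 = 10
  P[1] = 2 + 0 = 2
  P[2] = 2 + 0 = 2
  P[3] = -6 + 0 = -6
  P[4] = 11 + 0 = 11
  P[5] = 25 + 0 = 25
  P[6] = 37 + 7 = 44

Answer: [10, 2, 2, -6, 11, 25, 44]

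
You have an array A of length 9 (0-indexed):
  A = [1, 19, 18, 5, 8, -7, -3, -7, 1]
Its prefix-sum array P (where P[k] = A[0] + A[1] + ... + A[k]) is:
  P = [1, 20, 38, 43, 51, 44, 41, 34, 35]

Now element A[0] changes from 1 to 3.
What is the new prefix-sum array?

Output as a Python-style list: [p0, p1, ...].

Answer: [3, 22, 40, 45, 53, 46, 43, 36, 37]

Derivation:
Change: A[0] 1 -> 3, delta = 2
P[k] for k < 0: unchanged (A[0] not included)
P[k] for k >= 0: shift by delta = 2
  P[0] = 1 + 2 = 3
  P[1] = 20 + 2 = 22
  P[2] = 38 + 2 = 40
  P[3] = 43 + 2 = 45
  P[4] = 51 + 2 = 53
  P[5] = 44 + 2 = 46
  P[6] = 41 + 2 = 43
  P[7] = 34 + 2 = 36
  P[8] = 35 + 2 = 37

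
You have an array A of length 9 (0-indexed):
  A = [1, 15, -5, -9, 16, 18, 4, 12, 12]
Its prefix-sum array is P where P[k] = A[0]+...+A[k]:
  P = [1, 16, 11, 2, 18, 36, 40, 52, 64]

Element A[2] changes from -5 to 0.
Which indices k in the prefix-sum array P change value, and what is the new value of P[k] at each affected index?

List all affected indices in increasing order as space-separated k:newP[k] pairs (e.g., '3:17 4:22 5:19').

P[k] = A[0] + ... + A[k]
P[k] includes A[2] iff k >= 2
Affected indices: 2, 3, ..., 8; delta = 5
  P[2]: 11 + 5 = 16
  P[3]: 2 + 5 = 7
  P[4]: 18 + 5 = 23
  P[5]: 36 + 5 = 41
  P[6]: 40 + 5 = 45
  P[7]: 52 + 5 = 57
  P[8]: 64 + 5 = 69

Answer: 2:16 3:7 4:23 5:41 6:45 7:57 8:69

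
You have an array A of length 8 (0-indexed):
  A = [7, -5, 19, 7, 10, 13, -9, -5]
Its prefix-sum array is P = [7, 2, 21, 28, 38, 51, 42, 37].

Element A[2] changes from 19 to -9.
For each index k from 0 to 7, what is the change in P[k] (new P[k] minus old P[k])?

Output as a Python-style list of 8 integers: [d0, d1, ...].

Answer: [0, 0, -28, -28, -28, -28, -28, -28]

Derivation:
Element change: A[2] 19 -> -9, delta = -28
For k < 2: P[k] unchanged, delta_P[k] = 0
For k >= 2: P[k] shifts by exactly -28
Delta array: [0, 0, -28, -28, -28, -28, -28, -28]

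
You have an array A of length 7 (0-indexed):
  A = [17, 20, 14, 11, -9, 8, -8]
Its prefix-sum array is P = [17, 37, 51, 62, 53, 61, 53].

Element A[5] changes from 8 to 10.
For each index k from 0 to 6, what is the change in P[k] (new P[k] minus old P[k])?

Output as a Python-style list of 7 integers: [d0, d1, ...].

Answer: [0, 0, 0, 0, 0, 2, 2]

Derivation:
Element change: A[5] 8 -> 10, delta = 2
For k < 5: P[k] unchanged, delta_P[k] = 0
For k >= 5: P[k] shifts by exactly 2
Delta array: [0, 0, 0, 0, 0, 2, 2]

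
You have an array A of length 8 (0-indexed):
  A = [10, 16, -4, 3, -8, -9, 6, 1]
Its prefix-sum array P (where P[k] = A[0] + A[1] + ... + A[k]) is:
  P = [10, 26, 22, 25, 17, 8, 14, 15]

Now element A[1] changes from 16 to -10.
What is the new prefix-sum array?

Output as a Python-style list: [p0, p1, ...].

Answer: [10, 0, -4, -1, -9, -18, -12, -11]

Derivation:
Change: A[1] 16 -> -10, delta = -26
P[k] for k < 1: unchanged (A[1] not included)
P[k] for k >= 1: shift by delta = -26
  P[0] = 10 + 0 = 10
  P[1] = 26 + -26 = 0
  P[2] = 22 + -26 = -4
  P[3] = 25 + -26 = -1
  P[4] = 17 + -26 = -9
  P[5] = 8 + -26 = -18
  P[6] = 14 + -26 = -12
  P[7] = 15 + -26 = -11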